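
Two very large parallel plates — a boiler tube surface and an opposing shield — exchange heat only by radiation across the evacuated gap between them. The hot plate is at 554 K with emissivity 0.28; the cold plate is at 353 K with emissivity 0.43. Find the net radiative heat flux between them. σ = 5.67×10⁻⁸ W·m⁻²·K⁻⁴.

q ≈ 911 W/m²

For two infinite grey parallel plates, q = σ(T₁⁴ − T₂⁴)/(1/ε₁ + 1/ε₂ − 1).
T₁⁴ − T₂⁴ = 9.420×10¹⁰ − 1.553×10¹⁰ = 7.867×10¹⁰ K⁴.
1/ε₁ + 1/ε₂ − 1 = 3.571 + 2.326 − 1 = 4.897.
q = 5.67×10⁻⁸ × 7.867×10¹⁰ / 4.897.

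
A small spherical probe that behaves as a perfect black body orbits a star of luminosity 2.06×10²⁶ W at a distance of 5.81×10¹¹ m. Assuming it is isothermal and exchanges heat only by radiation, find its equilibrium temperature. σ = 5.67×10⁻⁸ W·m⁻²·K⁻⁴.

First find the stellar flux at distance d: S = L/(4πd²) = 2.06×10²⁶/(4π·(5.81×10¹¹)²) = 48.56 W/m².
For an isothermal sphere, absorbed (1−a)S·πr² = emitted σ·4πr²·T⁴, so T⁴ = (1−a)S/(4σ).
T⁴ = 1.00·48.56/(4·5.67×10⁻⁸) = 2.141×10⁸ K⁴.

T ≈ 121 K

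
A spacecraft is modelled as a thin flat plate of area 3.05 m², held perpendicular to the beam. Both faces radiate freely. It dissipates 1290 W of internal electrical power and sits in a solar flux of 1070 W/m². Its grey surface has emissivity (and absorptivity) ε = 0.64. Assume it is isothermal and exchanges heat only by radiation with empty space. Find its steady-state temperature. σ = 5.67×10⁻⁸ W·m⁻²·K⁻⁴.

At steady state, absorbed solar power + internal power = radiated power.
Absorbed: α·S·A_cross = 0.64·1070·3.050 = 2089 W (cross-section A).
Total input = 2089 + 1290 = 3379 W.
Radiated: εσ·A_surf·T⁴ with A_surf = 2A = 6.100 m².
T⁴ = 3379/(0.64·5.67×10⁻⁸·6.100) = 1.526×10¹⁰ K⁴.

T ≈ 351 K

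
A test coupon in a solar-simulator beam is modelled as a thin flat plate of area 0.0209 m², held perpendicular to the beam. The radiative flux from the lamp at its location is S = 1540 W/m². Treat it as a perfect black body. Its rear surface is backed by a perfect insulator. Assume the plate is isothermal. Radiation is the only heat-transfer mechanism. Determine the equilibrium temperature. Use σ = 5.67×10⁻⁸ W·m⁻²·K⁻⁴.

At equilibrium, absorbed power = emitted power.
Absorbing cross-section = A = 0.02090 m²; emitting surface = A = 0.02090 m² (ratio 1).
S·A_cross = εσ·A_surf·T⁴  ⇒  T⁴ = S/(1σ).
T⁴ = 1.00·1540/(1·5.67×10⁻⁸) = 2.716×10¹⁰ K⁴.
T = (2.716×10¹⁰)^(1/4).

T ≈ 406 K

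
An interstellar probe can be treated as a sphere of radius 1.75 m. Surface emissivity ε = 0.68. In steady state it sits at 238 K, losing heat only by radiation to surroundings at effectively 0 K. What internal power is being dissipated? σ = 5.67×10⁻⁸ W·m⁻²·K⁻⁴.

Steady state: P = εσA T⁴.
A = 4πr² = 38.48 m²; T⁴ = (238)⁴ = 3.209×10⁹ K⁴.
P = 0.68 × 5.67×10⁻⁸ × 38.48 × 3.209×10⁹.

P ≈ 4760 W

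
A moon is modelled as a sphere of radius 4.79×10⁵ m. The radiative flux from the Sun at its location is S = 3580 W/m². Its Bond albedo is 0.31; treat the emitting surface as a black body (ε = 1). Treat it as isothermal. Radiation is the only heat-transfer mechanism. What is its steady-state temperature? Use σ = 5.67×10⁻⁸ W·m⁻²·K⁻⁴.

At equilibrium, absorbed power = emitted power.
Absorbing cross-section = πr² = 7.208×10¹¹ m²; emitting surface = 4πr² = 2.883×10¹² m² (ratio 4).
(1−a)S·A_cross = εσ·A_surf·T⁴  ⇒  T⁴ = (1−a)S/(4σ).
T⁴ = 0.690·3580/(4·5.67×10⁻⁸) = 1.089×10¹⁰ K⁴.
T = (1.089×10¹⁰)^(1/4).

T ≈ 323 K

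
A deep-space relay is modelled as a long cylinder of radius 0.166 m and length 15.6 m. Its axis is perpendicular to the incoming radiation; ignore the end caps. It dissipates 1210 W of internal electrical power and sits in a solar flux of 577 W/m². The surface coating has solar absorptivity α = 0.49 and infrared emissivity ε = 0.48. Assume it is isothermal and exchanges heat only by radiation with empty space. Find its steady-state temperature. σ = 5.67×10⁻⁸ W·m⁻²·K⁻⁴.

At steady state, absorbed solar power + internal power = radiated power.
Absorbed: α·S·A_cross = 0.49·577·5.179 = 1464 W (cross-section 2rL).
Total input = 1464 + 1210 = 2674 W.
Radiated: εσ·A_surf·T⁴ with A_surf = 2πrL = 16.27 m².
T⁴ = 2674/(0.48·5.67×10⁻⁸·16.27) = 6.039×10⁹ K⁴.

T ≈ 279 K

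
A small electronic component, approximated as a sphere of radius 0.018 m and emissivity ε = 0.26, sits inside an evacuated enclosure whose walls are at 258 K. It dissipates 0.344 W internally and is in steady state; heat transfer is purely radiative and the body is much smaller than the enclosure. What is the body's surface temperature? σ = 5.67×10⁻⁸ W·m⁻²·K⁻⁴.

T ≈ 318 K

For a small grey body in a large enclosure, net radiated power = εσA(T⁴ − T_w⁴).
Steady state: P = εσA(T⁴ − T_w⁴) with A = 4πr² = 0.004072 m².
T⁴ = P/(εσA) + T_w⁴ = 0.344/(0.26·5.67×10⁻⁸·0.004072) + (258)⁴
    = 5.731×10⁹ + 4.431×10⁹ = 1.016×10¹⁰ K⁴.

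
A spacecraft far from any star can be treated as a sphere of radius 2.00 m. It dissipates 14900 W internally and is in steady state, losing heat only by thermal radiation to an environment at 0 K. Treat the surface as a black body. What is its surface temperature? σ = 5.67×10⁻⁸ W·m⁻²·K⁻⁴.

T ≈ 269 K

Steady state: internal power = radiated power, P = εσA T⁴.
Radiating area A = 4πr² = 50.27 m².
T⁴ = P/(εσA) = 14900/(1.0·5.67×10⁻⁸·50.27) = 5.228×10⁹ K⁴.
T = (5.228×10⁹)^(1/4).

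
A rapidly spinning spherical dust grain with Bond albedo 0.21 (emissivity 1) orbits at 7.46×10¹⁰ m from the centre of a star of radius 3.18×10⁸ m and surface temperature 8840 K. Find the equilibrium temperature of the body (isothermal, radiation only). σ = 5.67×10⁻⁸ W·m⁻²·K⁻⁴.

The star's surface emits σT_*⁴; at distance d the flux is S = σT_*⁴(R_*/d)².
S = 5.67×10⁻⁸·(8840)⁴·(3.18×10⁸/7.46×10¹⁰)² = 6292 W/m².
For an isothermal sphere T⁴ = (1−a)S/(4σ) = 2.192×10¹⁰ K⁴.

T ≈ 385 K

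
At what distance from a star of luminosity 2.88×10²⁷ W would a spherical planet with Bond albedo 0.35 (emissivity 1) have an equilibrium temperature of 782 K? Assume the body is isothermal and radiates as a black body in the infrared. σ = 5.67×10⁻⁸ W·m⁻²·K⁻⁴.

For an isothermal black-emitting sphere, (1−a)S·πr² = σ·4πr²·T⁴ ⇒ S = 4σT⁴/(1−a).
S = 4·5.67×10⁻⁸·(782)⁴/0.650 = 1.305×10⁵ W/m².
Flux falls as S = L/(4πd²), so d = √(L/(4πS)) = √(2.88×10²⁷/(4π·1.305×10⁵)).

d ≈ 4.19×10¹⁰ m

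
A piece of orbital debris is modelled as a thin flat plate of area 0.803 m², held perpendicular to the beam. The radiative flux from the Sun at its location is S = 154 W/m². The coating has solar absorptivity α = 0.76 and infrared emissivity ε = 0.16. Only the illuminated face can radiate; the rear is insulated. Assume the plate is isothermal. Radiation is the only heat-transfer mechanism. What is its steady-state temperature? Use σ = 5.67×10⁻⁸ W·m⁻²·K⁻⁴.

T ≈ 337 K

At equilibrium, absorbed power = emitted power.
Absorbing cross-section = A = 0.8030 m²; emitting surface = A = 0.8030 m² (ratio 1).
αS·A_cross = εσ·A_surf·T⁴  ⇒  T⁴ = αS/(ε·1σ).
T⁴ = 0.760·154/(0.16·1·5.67×10⁻⁸) = 1.290×10¹⁰ K⁴.
T = (1.290×10¹⁰)^(1/4).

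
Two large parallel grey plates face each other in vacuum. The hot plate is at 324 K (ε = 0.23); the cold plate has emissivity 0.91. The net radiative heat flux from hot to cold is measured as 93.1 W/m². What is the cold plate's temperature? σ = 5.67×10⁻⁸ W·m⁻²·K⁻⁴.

T₂ ≈ 247 K

q = σ(T₁⁴ − T₂⁴)/(1/ε₁ + 1/ε₂ − 1); denominator = 4.447.
T₂⁴ = T₁⁴ − q·(1/ε₁+1/ε₂−1)/σ = 1.102×10¹⁰ − 93.1·4.447/5.67×10⁻⁸
    = 3.719×10⁹ K⁴.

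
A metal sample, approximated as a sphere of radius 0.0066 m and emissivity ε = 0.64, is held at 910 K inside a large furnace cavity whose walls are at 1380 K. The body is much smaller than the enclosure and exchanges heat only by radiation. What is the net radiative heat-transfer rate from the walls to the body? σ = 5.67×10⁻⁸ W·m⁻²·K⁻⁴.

P_net ≈ 58.4 W

For a small grey body in a large enclosure: P_net = εσA(T_body⁴ − T_wall⁴).
A = 4πr² = 5.474×10⁻⁴ m²; T_body⁴ − T_wall⁴ = 6.857×10¹¹ − 3.627×10¹² = -2.941×10¹² K⁴.
|P_net| = 0.64·5.67×10⁻⁸·5.474×10⁻⁴·2.941×10¹².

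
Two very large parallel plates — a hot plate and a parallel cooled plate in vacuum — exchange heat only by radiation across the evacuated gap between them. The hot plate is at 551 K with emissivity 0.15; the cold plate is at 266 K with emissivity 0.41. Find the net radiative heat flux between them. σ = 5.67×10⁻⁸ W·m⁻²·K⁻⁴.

q ≈ 610 W/m²

For two infinite grey parallel plates, q = σ(T₁⁴ − T₂⁴)/(1/ε₁ + 1/ε₂ − 1).
T₁⁴ − T₂⁴ = 9.217×10¹⁰ − 5.006×10⁹ = 8.717×10¹⁰ K⁴.
1/ε₁ + 1/ε₂ − 1 = 6.667 + 2.439 − 1 = 8.106.
q = 5.67×10⁻⁸ × 8.717×10¹⁰ / 8.106.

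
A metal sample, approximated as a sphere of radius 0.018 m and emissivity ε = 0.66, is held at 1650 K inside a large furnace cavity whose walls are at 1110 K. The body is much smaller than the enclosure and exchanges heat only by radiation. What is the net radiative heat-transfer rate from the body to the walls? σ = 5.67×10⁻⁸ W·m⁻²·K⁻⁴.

For a small grey body in a large enclosure: P_net = εσA(T_body⁴ − T_wall⁴).
A = 4πr² = 0.004072 m²; T_body⁴ − T_wall⁴ = 7.412×10¹² − 1.518×10¹² = 5.894×10¹² K⁴.
|P_net| = 0.66·5.67×10⁻⁸·0.004072·5.894×10¹².

P_net ≈ 898 W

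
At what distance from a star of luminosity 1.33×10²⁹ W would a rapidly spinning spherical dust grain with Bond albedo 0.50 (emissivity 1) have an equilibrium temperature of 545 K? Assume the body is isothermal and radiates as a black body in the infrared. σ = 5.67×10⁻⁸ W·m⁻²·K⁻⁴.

For an isothermal black-emitting sphere, (1−a)S·πr² = σ·4πr²·T⁴ ⇒ S = 4σT⁴/(1−a).
S = 4·5.67×10⁻⁸·(545)⁴/0.500 = 40020 W/m².
Flux falls as S = L/(4πd²), so d = √(L/(4πS)) = √(1.33×10²⁹/(4π·40020)).

d ≈ 5.14×10¹¹ m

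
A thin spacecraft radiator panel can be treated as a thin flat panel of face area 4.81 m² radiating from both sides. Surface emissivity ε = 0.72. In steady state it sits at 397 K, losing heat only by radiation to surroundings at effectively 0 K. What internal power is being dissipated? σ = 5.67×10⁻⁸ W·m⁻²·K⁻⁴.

Steady state: P = εσA T⁴.
A = 2·4.81 = 9.620 m²; T⁴ = (397)⁴ = 2.484×10¹⁰ K⁴.
P = 0.72 × 5.67×10⁻⁸ × 9.620 × 2.484×10¹⁰.

P ≈ 9760 W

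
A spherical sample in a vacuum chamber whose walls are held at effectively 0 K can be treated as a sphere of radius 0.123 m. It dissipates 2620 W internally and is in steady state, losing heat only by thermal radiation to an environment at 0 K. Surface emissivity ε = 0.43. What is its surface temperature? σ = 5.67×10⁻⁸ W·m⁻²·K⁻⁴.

T ≈ 867 K

Steady state: internal power = radiated power, P = εσA T⁴.
Radiating area A = 4πr² = 0.1901 m².
T⁴ = P/(εσA) = 2620/(0.43·5.67×10⁻⁸·0.1901) = 5.652×10¹¹ K⁴.
T = (5.652×10¹¹)^(1/4).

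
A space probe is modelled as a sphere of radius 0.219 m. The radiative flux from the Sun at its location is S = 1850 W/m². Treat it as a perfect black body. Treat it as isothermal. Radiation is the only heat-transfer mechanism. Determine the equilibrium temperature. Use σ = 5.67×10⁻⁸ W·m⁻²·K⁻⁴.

At equilibrium, absorbed power = emitted power.
Absorbing cross-section = πr² = 0.1507 m²; emitting surface = 4πr² = 0.6027 m² (ratio 4).
S·A_cross = εσ·A_surf·T⁴  ⇒  T⁴ = S/(4σ).
T⁴ = 1.00·1850/(4·5.67×10⁻⁸) = 8.157×10⁹ K⁴.
T = (8.157×10⁹)^(1/4).

T ≈ 301 K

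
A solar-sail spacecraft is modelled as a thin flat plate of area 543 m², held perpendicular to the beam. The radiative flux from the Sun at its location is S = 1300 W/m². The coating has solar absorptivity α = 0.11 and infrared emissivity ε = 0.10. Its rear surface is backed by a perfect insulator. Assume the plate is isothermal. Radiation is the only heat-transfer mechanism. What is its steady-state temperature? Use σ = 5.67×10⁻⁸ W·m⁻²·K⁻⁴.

At equilibrium, absorbed power = emitted power.
Absorbing cross-section = A = 543.0 m²; emitting surface = A = 543.0 m² (ratio 1).
αS·A_cross = εσ·A_surf·T⁴  ⇒  T⁴ = αS/(ε·1σ).
T⁴ = 0.110·1300/(0.10·1·5.67×10⁻⁸) = 2.522×10¹⁰ K⁴.
T = (2.522×10¹⁰)^(1/4).

T ≈ 399 K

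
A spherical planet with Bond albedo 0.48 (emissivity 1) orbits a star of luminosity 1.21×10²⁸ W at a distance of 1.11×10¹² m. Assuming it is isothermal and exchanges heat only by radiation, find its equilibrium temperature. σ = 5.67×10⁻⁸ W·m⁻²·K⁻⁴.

T ≈ 206 K

First find the stellar flux at distance d: S = L/(4πd²) = 1.21×10²⁸/(4π·(1.11×10¹²)²) = 781.5 W/m².
For an isothermal sphere, absorbed (1−a)S·πr² = emitted σ·4πr²·T⁴, so T⁴ = (1−a)S/(4σ).
T⁴ = 0.520·781.5/(4·5.67×10⁻⁸) = 1.792×10⁹ K⁴.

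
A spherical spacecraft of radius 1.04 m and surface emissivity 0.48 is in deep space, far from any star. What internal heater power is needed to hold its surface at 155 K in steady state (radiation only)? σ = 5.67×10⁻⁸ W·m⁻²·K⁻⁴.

P = εσ·4πr²·T⁴.
4πr² = 13.59 m²; T⁴ = 5.772×10⁸ K⁴.
P = 0.48·5.67×10⁻⁸·13.59·5.772×10⁸.

P ≈ 214 W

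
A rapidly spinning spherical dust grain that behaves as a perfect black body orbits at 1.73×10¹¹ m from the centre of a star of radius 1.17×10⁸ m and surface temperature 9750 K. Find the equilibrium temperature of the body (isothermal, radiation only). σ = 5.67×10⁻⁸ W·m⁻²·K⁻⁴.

The star's surface emits σT_*⁴; at distance d the flux is S = σT_*⁴(R_*/d)².
S = 5.67×10⁻⁸·(9750)⁴·(1.17×10⁸/1.73×10¹¹)² = 234.4 W/m².
For an isothermal sphere T⁴ = (1−a)S/(4σ) = 1.033×10⁹ K⁴.

T ≈ 179 K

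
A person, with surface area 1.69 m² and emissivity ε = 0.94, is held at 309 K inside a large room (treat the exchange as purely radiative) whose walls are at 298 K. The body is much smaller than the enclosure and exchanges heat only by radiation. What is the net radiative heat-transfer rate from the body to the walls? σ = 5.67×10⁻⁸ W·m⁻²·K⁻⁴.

P_net ≈ 111 W

For a small grey body in a large enclosure: P_net = εσA(T_body⁴ − T_wall⁴).
A = 1.69 m²; T_body⁴ − T_wall⁴ = 9.117×10⁹ − 7.886×10⁹ = 1.230×10⁹ K⁴.
|P_net| = 0.94·5.67×10⁻⁸·1.690·1.230×10⁹.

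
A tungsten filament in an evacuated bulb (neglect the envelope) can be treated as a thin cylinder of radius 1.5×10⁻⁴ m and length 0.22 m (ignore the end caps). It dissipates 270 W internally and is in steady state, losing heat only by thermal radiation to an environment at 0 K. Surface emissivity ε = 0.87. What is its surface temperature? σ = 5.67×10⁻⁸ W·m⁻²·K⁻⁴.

Steady state: internal power = radiated power, P = εσA T⁴.
Radiating area A = 2πrL = 2.073×10⁻⁴ m².
T⁴ = P/(εσA) = 270/(0.87·5.67×10⁻⁸·2.073×10⁻⁴) = 2.640×10¹³ K⁴.
T = (2.640×10¹³)^(1/4).

T ≈ 2270 K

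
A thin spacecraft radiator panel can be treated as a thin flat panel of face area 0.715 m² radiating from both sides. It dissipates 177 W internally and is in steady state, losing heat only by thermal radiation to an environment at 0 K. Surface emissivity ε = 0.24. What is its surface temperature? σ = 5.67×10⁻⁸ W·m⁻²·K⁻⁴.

Steady state: internal power = radiated power, P = εσA T⁴.
Radiating area A = 2·0.715 = 1.430 m².
T⁴ = P/(εσA) = 177/(0.24·5.67×10⁻⁸·1.430) = 9.096×10⁹ K⁴.
T = (9.096×10⁹)^(1/4).

T ≈ 309 K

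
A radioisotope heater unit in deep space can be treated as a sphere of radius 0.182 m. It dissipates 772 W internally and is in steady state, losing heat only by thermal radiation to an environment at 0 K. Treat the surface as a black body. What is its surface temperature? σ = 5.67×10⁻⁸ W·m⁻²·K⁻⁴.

Steady state: internal power = radiated power, P = εσA T⁴.
Radiating area A = 4πr² = 0.4162 m².
T⁴ = P/(εσA) = 772/(1.0·5.67×10⁻⁸·0.4162) = 3.271×10¹⁰ K⁴.
T = (3.271×10¹⁰)^(1/4).

T ≈ 425 K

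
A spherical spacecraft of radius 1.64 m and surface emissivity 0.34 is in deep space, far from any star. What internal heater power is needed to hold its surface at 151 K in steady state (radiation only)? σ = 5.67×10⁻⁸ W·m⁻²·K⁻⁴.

P ≈ 339 W

P = εσ·4πr²·T⁴.
4πr² = 33.80 m²; T⁴ = 5.199×10⁸ K⁴.
P = 0.34·5.67×10⁻⁸·33.80·5.199×10⁸.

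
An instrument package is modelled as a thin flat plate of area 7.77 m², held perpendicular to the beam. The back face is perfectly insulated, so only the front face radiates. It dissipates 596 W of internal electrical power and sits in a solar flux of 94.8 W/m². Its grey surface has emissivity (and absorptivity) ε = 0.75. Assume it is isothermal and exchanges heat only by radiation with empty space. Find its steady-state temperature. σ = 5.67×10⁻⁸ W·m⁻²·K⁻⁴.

At steady state, absorbed solar power + internal power = radiated power.
Absorbed: α·S·A_cross = 0.75·94.8·7.770 = 552.4 W (cross-section A).
Total input = 552.4 + 596 = 1148 W.
Radiated: εσ·A_surf·T⁴ with A_surf = A = 7.770 m².
T⁴ = 1148/(0.75·5.67×10⁻⁸·7.770) = 3.476×10⁹ K⁴.

T ≈ 243 K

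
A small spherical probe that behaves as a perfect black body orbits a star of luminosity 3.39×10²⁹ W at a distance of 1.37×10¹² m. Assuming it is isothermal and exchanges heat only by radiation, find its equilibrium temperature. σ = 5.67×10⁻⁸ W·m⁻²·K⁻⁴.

T ≈ 502 K

First find the stellar flux at distance d: S = L/(4πd²) = 3.39×10²⁹/(4π·(1.37×10¹²)²) = 14370 W/m².
For an isothermal sphere, absorbed (1−a)S·πr² = emitted σ·4πr²·T⁴, so T⁴ = (1−a)S/(4σ).
T⁴ = 1.00·14370/(4·5.67×10⁻⁸) = 6.337×10¹⁰ K⁴.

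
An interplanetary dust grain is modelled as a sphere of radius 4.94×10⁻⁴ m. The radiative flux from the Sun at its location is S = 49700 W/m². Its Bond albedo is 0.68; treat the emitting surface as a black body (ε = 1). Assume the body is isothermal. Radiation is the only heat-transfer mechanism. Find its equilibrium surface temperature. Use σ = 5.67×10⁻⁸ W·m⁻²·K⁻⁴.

At equilibrium, absorbed power = emitted power.
Absorbing cross-section = πr² = 7.667×10⁻⁷ m²; emitting surface = 4πr² = 3.067×10⁻⁶ m² (ratio 4).
(1−a)S·A_cross = εσ·A_surf·T⁴  ⇒  T⁴ = (1−a)S/(4σ).
T⁴ = 0.320·49700/(4·5.67×10⁻⁸) = 7.012×10¹⁰ K⁴.
T = (7.012×10¹⁰)^(1/4).

T ≈ 515 K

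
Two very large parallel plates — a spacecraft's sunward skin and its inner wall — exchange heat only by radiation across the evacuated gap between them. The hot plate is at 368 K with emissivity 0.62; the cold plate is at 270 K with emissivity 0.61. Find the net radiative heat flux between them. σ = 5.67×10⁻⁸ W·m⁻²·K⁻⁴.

For two infinite grey parallel plates, q = σ(T₁⁴ − T₂⁴)/(1/ε₁ + 1/ε₂ − 1).
T₁⁴ − T₂⁴ = 1.834×10¹⁰ − 5.314×10⁹ = 1.303×10¹⁰ K⁴.
1/ε₁ + 1/ε₂ − 1 = 1.613 + 1.639 − 1 = 2.252.
q = 5.67×10⁻⁸ × 1.303×10¹⁰ / 2.252.

q ≈ 328 W/m²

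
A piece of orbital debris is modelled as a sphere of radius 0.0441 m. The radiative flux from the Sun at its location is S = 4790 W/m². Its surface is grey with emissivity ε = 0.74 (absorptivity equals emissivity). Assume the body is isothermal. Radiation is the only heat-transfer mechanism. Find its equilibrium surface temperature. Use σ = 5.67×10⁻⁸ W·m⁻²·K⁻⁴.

At equilibrium, absorbed power = emitted power.
Absorbing cross-section = πr² = 0.006110 m²; emitting surface = 4πr² = 0.02444 m² (ratio 4).
εS·A_cross = εσ·A_surf·T⁴  ⇒  T⁴ = S/(4σ)   (ε cancels).
T⁴ = 4790/(4·5.67×10⁻⁸) = 2.112×10¹⁰ K⁴.
T = (2.112×10¹⁰)^(1/4).

T ≈ 381 K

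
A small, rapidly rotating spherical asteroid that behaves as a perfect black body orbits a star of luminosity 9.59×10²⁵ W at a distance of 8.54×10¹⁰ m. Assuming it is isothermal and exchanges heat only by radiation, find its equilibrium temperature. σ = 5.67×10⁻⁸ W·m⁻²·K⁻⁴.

First find the stellar flux at distance d: S = L/(4πd²) = 9.59×10²⁵/(4π·(8.54×10¹⁰)²) = 1046 W/m².
For an isothermal sphere, absorbed (1−a)S·πr² = emitted σ·4πr²·T⁴, so T⁴ = (1−a)S/(4σ).
T⁴ = 1.00·1046/(4·5.67×10⁻⁸) = 4.614×10⁹ K⁴.

T ≈ 261 K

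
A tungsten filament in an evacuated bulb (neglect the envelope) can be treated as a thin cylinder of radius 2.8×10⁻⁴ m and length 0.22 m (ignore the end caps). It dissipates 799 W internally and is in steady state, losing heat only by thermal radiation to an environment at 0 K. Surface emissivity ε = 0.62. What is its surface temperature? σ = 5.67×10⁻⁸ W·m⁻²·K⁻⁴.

T ≈ 2770 K

Steady state: internal power = radiated power, P = εσA T⁴.
Radiating area A = 2πrL = 3.870×10⁻⁴ m².
T⁴ = P/(εσA) = 799/(0.62·5.67×10⁻⁸·3.870×10⁻⁴) = 5.872×10¹³ K⁴.
T = (5.872×10¹³)^(1/4).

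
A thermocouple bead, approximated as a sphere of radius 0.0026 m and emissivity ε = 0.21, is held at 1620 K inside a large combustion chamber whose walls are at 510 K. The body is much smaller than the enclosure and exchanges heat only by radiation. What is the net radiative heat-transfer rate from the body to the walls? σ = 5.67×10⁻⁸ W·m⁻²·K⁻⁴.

For a small grey body in a large enclosure: P_net = εσA(T_body⁴ − T_wall⁴).
A = 4πr² = 8.495×10⁻⁵ m²; T_body⁴ − T_wall⁴ = 6.887×10¹² − 6.765×10¹⁰ = 6.820×10¹² K⁴.
|P_net| = 0.21·5.67×10⁻⁸·8.495×10⁻⁵·6.820×10¹².

P_net ≈ 6.90 W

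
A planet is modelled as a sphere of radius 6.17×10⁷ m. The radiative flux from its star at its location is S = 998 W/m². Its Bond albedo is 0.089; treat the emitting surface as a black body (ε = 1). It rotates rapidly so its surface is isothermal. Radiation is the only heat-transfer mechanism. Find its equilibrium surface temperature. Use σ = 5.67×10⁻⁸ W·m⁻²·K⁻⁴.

T ≈ 252 K

At equilibrium, absorbed power = emitted power.
Absorbing cross-section = πr² = 1.196×10¹⁶ m²; emitting surface = 4πr² = 4.784×10¹⁶ m² (ratio 4).
(1−a)S·A_cross = εσ·A_surf·T⁴  ⇒  T⁴ = (1−a)S/(4σ).
T⁴ = 0.911·998/(4·5.67×10⁻⁸) = 4.009×10⁹ K⁴.
T = (4.009×10⁹)^(1/4).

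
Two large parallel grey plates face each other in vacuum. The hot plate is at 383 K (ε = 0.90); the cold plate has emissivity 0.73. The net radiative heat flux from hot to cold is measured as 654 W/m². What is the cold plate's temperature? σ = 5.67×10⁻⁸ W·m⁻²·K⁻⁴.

T₂ ≈ 258 K

q = σ(T₁⁴ − T₂⁴)/(1/ε₁ + 1/ε₂ − 1); denominator = 1.481.
T₂⁴ = T₁⁴ − q·(1/ε₁+1/ε₂−1)/σ = 2.152×10¹⁰ − 654·1.481/5.67×10⁻⁸
    = 4.436×10⁹ K⁴.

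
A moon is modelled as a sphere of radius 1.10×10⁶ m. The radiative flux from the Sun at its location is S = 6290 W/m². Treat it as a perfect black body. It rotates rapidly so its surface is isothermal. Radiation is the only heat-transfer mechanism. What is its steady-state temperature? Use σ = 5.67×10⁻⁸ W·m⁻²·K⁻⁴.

T ≈ 408 K

At equilibrium, absorbed power = emitted power.
Absorbing cross-section = πr² = 3.801×10¹² m²; emitting surface = 4πr² = 1.521×10¹³ m² (ratio 4).
S·A_cross = εσ·A_surf·T⁴  ⇒  T⁴ = S/(4σ).
T⁴ = 1.00·6290/(4·5.67×10⁻⁸) = 2.773×10¹⁰ K⁴.
T = (2.773×10¹⁰)^(1/4).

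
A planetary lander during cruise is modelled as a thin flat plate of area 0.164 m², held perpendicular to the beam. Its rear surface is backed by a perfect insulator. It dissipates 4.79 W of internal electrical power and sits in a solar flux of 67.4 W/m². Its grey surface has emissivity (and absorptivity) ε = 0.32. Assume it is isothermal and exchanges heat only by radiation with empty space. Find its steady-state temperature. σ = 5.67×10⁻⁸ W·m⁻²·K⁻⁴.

T ≈ 230 K

At steady state, absorbed solar power + internal power = radiated power.
Absorbed: α·S·A_cross = 0.32·67.4·0.1640 = 3.537 W (cross-section A).
Total input = 3.537 + 4.79 = 8.327 W.
Radiated: εσ·A_surf·T⁴ with A_surf = A = 0.1640 m².
T⁴ = 8.327/(0.32·5.67×10⁻⁸·0.1640) = 2.798×10⁹ K⁴.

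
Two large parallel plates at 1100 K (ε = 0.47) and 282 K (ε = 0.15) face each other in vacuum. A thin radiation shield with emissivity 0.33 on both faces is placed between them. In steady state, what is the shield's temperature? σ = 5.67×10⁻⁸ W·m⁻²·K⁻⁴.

In steady state the net flux on the hot side equals that on the cold side.
σ(T₁⁴−T_s⁴)/D₁ = σ(T_s⁴−T₂⁴)/D₂, with D₁ = 1/ε₁+1/ε_s−1 = 4.158, D₂ = 1/ε_s+1/ε₂−1 = 8.697.
Solve for T_s⁴: T_s⁴ = (D₂·T₁⁴ + D₁·T₂⁴)/(D₁+D₂) = 9.926×10¹¹ K⁴.

T_s ≈ 998 K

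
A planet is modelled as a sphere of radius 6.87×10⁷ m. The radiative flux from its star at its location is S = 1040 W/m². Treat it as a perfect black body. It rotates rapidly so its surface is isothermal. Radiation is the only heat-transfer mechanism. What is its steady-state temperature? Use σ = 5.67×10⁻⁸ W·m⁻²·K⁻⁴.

T ≈ 260 K

At equilibrium, absorbed power = emitted power.
Absorbing cross-section = πr² = 1.483×10¹⁶ m²; emitting surface = 4πr² = 5.931×10¹⁶ m² (ratio 4).
S·A_cross = εσ·A_surf·T⁴  ⇒  T⁴ = S/(4σ).
T⁴ = 1.00·1040/(4·5.67×10⁻⁸) = 4.586×10⁹ K⁴.
T = (4.586×10⁹)^(1/4).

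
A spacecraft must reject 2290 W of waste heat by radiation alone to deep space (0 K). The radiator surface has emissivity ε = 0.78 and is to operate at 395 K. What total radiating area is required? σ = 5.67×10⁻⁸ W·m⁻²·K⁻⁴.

P = εσA T⁴ ⇒ A = P/(εσT⁴).
T⁴ = 2.434×10¹⁰ K⁴.
A = 2290/(0.78 × 5.67×10⁻⁸ × 2.434×10¹⁰).

A ≈ 2.13 m²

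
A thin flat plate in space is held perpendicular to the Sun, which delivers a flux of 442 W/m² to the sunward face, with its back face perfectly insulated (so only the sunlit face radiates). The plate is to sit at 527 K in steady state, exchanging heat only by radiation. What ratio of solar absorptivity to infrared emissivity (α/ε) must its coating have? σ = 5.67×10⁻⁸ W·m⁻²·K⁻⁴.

α/ε ≈ 9.89

Balance: αS·A = εσ·1A·T⁴ ⇒ α/ε = σT⁴/S.
α/ε = 5.67×10⁻⁸·(527)⁴/442 = 5.67×10⁻⁸·7.713×10¹⁰/442.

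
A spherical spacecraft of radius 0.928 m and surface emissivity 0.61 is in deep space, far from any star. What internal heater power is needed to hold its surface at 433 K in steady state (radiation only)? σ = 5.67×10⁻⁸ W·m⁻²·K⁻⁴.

P = εσ·4πr²·T⁴.
4πr² = 10.82 m²; T⁴ = 3.515×10¹⁰ K⁴.
P = 0.61·5.67×10⁻⁸·10.82·3.515×10¹⁰.

P ≈ 13200 W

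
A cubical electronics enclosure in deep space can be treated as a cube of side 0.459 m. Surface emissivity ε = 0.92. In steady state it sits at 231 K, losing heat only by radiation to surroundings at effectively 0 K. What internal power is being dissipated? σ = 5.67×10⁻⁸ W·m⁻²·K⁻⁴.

Steady state: P = εσA T⁴.
A = 6L² = 1.264 m²; T⁴ = (231)⁴ = 2.847×10⁹ K⁴.
P = 0.92 × 5.67×10⁻⁸ × 1.264 × 2.847×10⁹.

P ≈ 188 W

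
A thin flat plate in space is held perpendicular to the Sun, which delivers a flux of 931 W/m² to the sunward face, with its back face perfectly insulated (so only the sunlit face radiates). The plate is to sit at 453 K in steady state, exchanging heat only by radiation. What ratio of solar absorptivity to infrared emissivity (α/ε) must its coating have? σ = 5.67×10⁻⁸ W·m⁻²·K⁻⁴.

Balance: αS·A = εσ·1A·T⁴ ⇒ α/ε = σT⁴/S.
α/ε = 5.67×10⁻⁸·(453)⁴/931 = 5.67×10⁻⁸·4.211×10¹⁰/931.

α/ε ≈ 2.56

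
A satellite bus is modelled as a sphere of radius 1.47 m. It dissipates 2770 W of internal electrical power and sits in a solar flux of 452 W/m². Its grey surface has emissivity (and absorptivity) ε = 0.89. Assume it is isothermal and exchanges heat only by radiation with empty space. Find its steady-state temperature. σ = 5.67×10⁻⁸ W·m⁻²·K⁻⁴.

At steady state, absorbed solar power + internal power = radiated power.
Absorbed: α·S·A_cross = 0.89·452·6.789 = 2731 W (cross-section πr²).
Total input = 2731 + 2770 = 5501 W.
Radiated: εσ·A_surf·T⁴ with A_surf = 4πr² = 27.15 m².
T⁴ = 5501/(0.89·5.67×10⁻⁸·27.15) = 4.014×10⁹ K⁴.

T ≈ 252 K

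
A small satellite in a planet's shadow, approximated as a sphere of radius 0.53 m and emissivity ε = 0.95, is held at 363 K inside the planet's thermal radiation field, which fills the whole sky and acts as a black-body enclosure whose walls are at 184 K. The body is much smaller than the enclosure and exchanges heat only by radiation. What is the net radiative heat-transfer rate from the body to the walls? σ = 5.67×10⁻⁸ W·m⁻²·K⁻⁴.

P_net ≈ 3080 W

For a small grey body in a large enclosure: P_net = εσA(T_body⁴ − T_wall⁴).
A = 4πr² = 3.530 m²; T_body⁴ − T_wall⁴ = 1.736×10¹⁰ − 1.146×10⁹ = 1.622×10¹⁰ K⁴.
|P_net| = 0.95·5.67×10⁻⁸·3.530·1.622×10¹⁰.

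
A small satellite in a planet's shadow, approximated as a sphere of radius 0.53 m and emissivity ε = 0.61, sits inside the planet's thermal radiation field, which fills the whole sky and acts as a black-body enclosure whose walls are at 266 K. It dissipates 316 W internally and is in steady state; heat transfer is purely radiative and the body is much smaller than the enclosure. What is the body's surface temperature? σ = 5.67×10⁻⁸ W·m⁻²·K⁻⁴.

T ≈ 295 K

For a small grey body in a large enclosure, net radiated power = εσA(T⁴ − T_w⁴).
Steady state: P = εσA(T⁴ − T_w⁴) with A = 4πr² = 3.530 m².
T⁴ = P/(εσA) + T_w⁴ = 316/(0.61·5.67×10⁻⁸·3.530) + (266)⁴
    = 2.588×10⁹ + 5.006×10⁹ = 7.595×10⁹ K⁴.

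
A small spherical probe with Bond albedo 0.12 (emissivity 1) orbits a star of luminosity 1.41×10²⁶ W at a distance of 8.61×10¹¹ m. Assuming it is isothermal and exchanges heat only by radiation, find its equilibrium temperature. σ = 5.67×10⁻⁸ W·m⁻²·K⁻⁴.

First find the stellar flux at distance d: S = L/(4πd²) = 1.41×10²⁶/(4π·(8.61×10¹¹)²) = 15.14 W/m².
For an isothermal sphere, absorbed (1−a)S·πr² = emitted σ·4πr²·T⁴, so T⁴ = (1−a)S/(4σ).
T⁴ = 0.880·15.14/(4·5.67×10⁻⁸) = 5.873×10⁷ K⁴.

T ≈ 87.5 K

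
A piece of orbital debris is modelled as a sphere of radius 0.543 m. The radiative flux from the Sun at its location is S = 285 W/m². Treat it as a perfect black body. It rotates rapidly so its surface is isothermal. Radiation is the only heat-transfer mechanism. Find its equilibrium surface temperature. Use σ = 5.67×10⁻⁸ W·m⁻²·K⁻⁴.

T ≈ 188 K

At equilibrium, absorbed power = emitted power.
Absorbing cross-section = πr² = 0.9263 m²; emitting surface = 4πr² = 3.705 m² (ratio 4).
S·A_cross = εσ·A_surf·T⁴  ⇒  T⁴ = S/(4σ).
T⁴ = 1.00·285/(4·5.67×10⁻⁸) = 1.257×10⁹ K⁴.
T = (1.257×10⁹)^(1/4).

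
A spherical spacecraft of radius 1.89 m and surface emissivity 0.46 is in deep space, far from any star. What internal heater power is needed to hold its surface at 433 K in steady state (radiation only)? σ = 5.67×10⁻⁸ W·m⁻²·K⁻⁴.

P = εσ·4πr²·T⁴.
4πr² = 44.89 m²; T⁴ = 3.515×10¹⁰ K⁴.
P = 0.46·5.67×10⁻⁸·44.89·3.515×10¹⁰.

P ≈ 41200 W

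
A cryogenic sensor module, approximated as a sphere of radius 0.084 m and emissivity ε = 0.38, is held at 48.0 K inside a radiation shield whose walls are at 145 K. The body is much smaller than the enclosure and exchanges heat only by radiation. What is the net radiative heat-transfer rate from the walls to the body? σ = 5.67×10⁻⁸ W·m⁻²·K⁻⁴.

P_net ≈ 0.834 W

For a small grey body in a large enclosure: P_net = εσA(T_body⁴ − T_wall⁴).
A = 4πr² = 0.08867 m²; T_body⁴ − T_wall⁴ = 5.308×10⁶ − 4.421×10⁸ = -4.367×10⁸ K⁴.
|P_net| = 0.38·5.67×10⁻⁸·0.08867·4.367×10⁸.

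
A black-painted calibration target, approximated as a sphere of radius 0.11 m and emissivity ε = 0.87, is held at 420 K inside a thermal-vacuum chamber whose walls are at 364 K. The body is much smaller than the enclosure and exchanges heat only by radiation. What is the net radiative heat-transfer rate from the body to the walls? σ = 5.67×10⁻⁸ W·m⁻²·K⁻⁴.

For a small grey body in a large enclosure: P_net = εσA(T_body⁴ − T_wall⁴).
A = 4πr² = 0.1521 m²; T_body⁴ − T_wall⁴ = 3.112×10¹⁰ − 1.756×10¹⁰ = 1.356×10¹⁰ K⁴.
|P_net| = 0.87·5.67×10⁻⁸·0.1521·1.356×10¹⁰.

P_net ≈ 102 W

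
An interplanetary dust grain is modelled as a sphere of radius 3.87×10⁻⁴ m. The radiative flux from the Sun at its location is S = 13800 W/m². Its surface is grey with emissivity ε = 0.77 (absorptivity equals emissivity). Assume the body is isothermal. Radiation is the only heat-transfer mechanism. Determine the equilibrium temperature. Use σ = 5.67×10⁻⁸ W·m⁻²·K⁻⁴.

At equilibrium, absorbed power = emitted power.
Absorbing cross-section = πr² = 4.705×10⁻⁷ m²; emitting surface = 4πr² = 1.882×10⁻⁶ m² (ratio 4).
εS·A_cross = εσ·A_surf·T⁴  ⇒  T⁴ = S/(4σ)   (ε cancels).
T⁴ = 13800/(4·5.67×10⁻⁸) = 6.085×10¹⁰ K⁴.
T = (6.085×10¹⁰)^(1/4).

T ≈ 497 K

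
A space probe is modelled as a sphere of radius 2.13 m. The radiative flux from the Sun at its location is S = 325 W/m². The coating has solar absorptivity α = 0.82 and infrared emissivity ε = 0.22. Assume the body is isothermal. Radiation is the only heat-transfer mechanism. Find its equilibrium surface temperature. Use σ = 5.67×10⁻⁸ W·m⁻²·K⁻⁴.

T ≈ 270 K

At equilibrium, absorbed power = emitted power.
Absorbing cross-section = πr² = 14.25 m²; emitting surface = 4πr² = 57.01 m² (ratio 4).
αS·A_cross = εσ·A_surf·T⁴  ⇒  T⁴ = αS/(ε·4σ).
T⁴ = 0.820·325/(0.22·4·5.67×10⁻⁸) = 5.341×10⁹ K⁴.
T = (5.341×10⁹)^(1/4).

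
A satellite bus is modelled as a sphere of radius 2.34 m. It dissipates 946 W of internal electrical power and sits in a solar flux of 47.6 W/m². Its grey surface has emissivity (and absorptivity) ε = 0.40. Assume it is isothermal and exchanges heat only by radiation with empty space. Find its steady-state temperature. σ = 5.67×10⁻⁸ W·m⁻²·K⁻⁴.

At steady state, absorbed solar power + internal power = radiated power.
Absorbed: α·S·A_cross = 0.40·47.6·17.20 = 327.5 W (cross-section πr²).
Total input = 327.5 + 946 = 1274 W.
Radiated: εσ·A_surf·T⁴ with A_surf = 4πr² = 68.81 m².
T⁴ = 1274/(0.40·5.67×10⁻⁸·68.81) = 8.161×10⁸ K⁴.

T ≈ 169 K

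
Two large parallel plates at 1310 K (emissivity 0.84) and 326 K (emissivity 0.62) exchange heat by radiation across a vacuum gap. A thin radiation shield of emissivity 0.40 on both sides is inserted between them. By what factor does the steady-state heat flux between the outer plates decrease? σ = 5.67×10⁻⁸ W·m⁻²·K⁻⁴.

Without shield: q₀ = σΔ(T⁴)/(1/ε₁+1/ε₂−1) with denominator 1.803.
With shield the two gaps are in series; the resistances add: (1/ε₁+1/ε_s−1)+(1/ε_s+1/ε₂−1) = 2.690+3.113 = 5.803.
Heat-flux ratio q₀/q = 5.803/1.803.

factor ≈ 3.22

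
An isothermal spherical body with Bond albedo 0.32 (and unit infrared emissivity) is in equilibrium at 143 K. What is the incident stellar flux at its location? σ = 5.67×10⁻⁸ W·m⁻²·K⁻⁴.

(1−a)S·πr² = σ·4πr²·T⁴ ⇒ S = 4σT⁴/(1−a).
S = 4·5.67×10⁻⁸·4.182×10⁸/0.680.

S ≈ 139 W/m²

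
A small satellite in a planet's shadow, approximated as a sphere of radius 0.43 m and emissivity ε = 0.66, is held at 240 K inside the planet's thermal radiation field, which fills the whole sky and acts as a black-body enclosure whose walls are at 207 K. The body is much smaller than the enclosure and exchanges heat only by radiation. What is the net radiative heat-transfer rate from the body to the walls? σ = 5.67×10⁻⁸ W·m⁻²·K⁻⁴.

For a small grey body in a large enclosure: P_net = εσA(T_body⁴ − T_wall⁴).
A = 4πr² = 2.324 m²; T_body⁴ − T_wall⁴ = 3.318×10⁹ − 1.836×10⁹ = 1.482×10⁹ K⁴.
|P_net| = 0.66·5.67×10⁻⁸·2.324·1.482×10⁹.

P_net ≈ 129 W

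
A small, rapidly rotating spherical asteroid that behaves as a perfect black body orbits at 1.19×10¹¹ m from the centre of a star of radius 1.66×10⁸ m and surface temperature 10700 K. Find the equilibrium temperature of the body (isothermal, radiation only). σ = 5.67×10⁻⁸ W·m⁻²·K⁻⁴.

T ≈ 283 K

The star's surface emits σT_*⁴; at distance d the flux is S = σT_*⁴(R_*/d)².
S = 5.67×10⁻⁸·(10700)⁴·(1.66×10⁸/1.19×10¹¹)² = 1446 W/m².
For an isothermal sphere T⁴ = (1−a)S/(4σ) = 6.377×10⁹ K⁴.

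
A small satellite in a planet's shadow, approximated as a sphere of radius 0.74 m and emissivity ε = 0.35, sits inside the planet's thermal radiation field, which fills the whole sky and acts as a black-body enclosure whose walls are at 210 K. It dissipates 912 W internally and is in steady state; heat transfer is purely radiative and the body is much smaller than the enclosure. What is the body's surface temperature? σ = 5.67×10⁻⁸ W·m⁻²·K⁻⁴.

T ≈ 305 K

For a small grey body in a large enclosure, net radiated power = εσA(T⁴ − T_w⁴).
Steady state: P = εσA(T⁴ − T_w⁴) with A = 4πr² = 6.881 m².
T⁴ = P/(εσA) + T_w⁴ = 912/(0.35·5.67×10⁻⁸·6.881) + (210)⁴
    = 6.678×10⁹ + 1.945×10⁹ = 8.623×10⁹ K⁴.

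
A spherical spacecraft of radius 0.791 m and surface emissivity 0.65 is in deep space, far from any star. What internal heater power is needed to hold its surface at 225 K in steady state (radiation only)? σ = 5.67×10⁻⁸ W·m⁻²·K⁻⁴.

P ≈ 743 W

P = εσ·4πr²·T⁴.
4πr² = 7.863 m²; T⁴ = 2.563×10⁹ K⁴.
P = 0.65·5.67×10⁻⁸·7.863·2.563×10⁹.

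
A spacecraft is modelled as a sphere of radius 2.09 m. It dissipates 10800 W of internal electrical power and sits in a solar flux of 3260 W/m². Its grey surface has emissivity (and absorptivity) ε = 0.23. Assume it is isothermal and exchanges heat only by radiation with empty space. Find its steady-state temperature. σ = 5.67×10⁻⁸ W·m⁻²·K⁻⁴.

T ≈ 414 K

At steady state, absorbed solar power + internal power = radiated power.
Absorbed: α·S·A_cross = 0.23·3260·13.72 = 10290 W (cross-section πr²).
Total input = 10290 + 10800 = 21090 W.
Radiated: εσ·A_surf·T⁴ with A_surf = 4πr² = 54.89 m².
T⁴ = 21090/(0.23·5.67×10⁻⁸·54.89) = 2.946×10¹⁰ K⁴.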